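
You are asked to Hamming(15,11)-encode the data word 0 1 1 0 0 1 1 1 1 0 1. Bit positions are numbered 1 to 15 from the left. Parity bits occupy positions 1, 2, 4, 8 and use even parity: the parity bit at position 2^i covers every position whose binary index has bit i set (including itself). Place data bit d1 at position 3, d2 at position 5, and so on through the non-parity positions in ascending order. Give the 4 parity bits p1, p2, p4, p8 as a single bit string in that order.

Place data bits at non-power-of-two positions: b3=0, b5=1, b6=1, b7=0, b9=0, b10=1, b11=1, b12=1, b13=1, b14=0, b15=1.
p1 = XOR of data positions {3,5,7,9,11,13,15} = 0⊕1⊕0⊕0⊕1⊕1⊕1 = 0
p2 = XOR of data positions {3,6,7,10,11,14,15} = 0⊕1⊕0⊕1⊕1⊕0⊕1 = 0
p4 = XOR of data positions {5,6,7,12,13,14,15} = 1⊕1⊕0⊕1⊕1⊕0⊕1 = 1
p8 = XOR of data positions {9,10,11,12,13,14,15} = 0⊕1⊕1⊕1⊕1⊕0⊕1 = 1
Parity bits p1,p2,p4,p8 = 0011

0011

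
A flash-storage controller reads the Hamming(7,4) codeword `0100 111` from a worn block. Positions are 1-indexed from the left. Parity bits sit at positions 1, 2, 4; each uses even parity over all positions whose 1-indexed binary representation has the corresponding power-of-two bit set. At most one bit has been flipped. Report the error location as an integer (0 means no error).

6

s1: b1⊕b3⊕b5⊕b7 = 0⊕0⊕1⊕1 = 0
s2: b2⊕b3⊕b6⊕b7 = 1⊕0⊕1⊕1 = 1
s4: b4⊕b5⊕b6⊕b7 = 0⊕1⊕1⊕1 = 1
Syndrome (s4...s1) = 110 → position 6.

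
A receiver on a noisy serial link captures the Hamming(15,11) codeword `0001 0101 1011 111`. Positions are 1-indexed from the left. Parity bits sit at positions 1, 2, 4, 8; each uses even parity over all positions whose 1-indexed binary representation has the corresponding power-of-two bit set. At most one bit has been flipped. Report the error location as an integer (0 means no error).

s1: b1⊕b3⊕b5⊕b7⊕b9⊕b11⊕b13⊕b15 = 0⊕0⊕0⊕0⊕1⊕1⊕1⊕1 = 0
s2: b2⊕b3⊕b6⊕b7⊕b10⊕b11⊕b14⊕b15 = 0⊕0⊕1⊕0⊕0⊕1⊕1⊕1 = 0
s4: b4⊕b5⊕b6⊕b7⊕b12⊕b13⊕b14⊕b15 = 1⊕0⊕1⊕0⊕1⊕1⊕1⊕1 = 0
s8: b8⊕b9⊕b10⊕b11⊕b12⊕b13⊕b14⊕b15 = 1⊕1⊕0⊕1⊕1⊕1⊕1⊕1 = 1
Syndrome (s8...s1) = 1000 → position 8.

8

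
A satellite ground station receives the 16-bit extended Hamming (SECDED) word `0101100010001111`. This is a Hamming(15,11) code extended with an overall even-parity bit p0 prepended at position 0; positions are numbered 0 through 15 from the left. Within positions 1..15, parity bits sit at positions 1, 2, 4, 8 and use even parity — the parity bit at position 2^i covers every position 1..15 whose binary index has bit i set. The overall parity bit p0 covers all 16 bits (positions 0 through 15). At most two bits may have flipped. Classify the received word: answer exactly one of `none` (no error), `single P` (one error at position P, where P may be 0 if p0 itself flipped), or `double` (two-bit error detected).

double

s1: b1⊕b3⊕b5⊕b7⊕b9⊕b11⊕b13⊕b15 = 1⊕1⊕0⊕0⊕0⊕0⊕1⊕1 = 0
s2: b2⊕b3⊕b6⊕b7⊕b10⊕b11⊕b14⊕b15 = 0⊕1⊕0⊕0⊕0⊕0⊕1⊕1 = 1
s4: b4⊕b5⊕b6⊕b7⊕b12⊕b13⊕b14⊕b15 = 1⊕0⊕0⊕0⊕1⊕1⊕1⊕1 = 1
s8: b8⊕b9⊕b10⊕b11⊕b12⊕b13⊕b14⊕b15 = 1⊕0⊕0⊕0⊕1⊕1⊕1⊕1 = 1
Syndrome (s8...s1) = 1110 → position 14.
Overall parity (XOR of all 16 bits, including p0): 0⊕1⊕0⊕1⊕1⊕0⊕0⊕0⊕1⊕0⊕0⊕0⊕1⊕1⊕1⊕1 = 0
Overall=0, syndrome position=14 → double-bit error detected (uncorrectable).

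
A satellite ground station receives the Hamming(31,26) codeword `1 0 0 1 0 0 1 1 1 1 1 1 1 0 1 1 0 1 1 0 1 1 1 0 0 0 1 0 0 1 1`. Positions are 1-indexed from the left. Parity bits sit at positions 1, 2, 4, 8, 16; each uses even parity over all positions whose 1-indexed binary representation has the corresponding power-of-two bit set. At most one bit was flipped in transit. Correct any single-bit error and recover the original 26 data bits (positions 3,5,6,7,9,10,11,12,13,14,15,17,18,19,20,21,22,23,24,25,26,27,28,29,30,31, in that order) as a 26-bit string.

00011111101010011100010011

s1: b1⊕b3⊕b5⊕b7⊕b9⊕b11⊕b13⊕b15⊕b17⊕b19⊕b21⊕b23⊕b25⊕b27⊕b29⊕b31 = 1⊕0⊕0⊕1⊕1⊕1⊕1⊕1⊕0⊕1⊕1⊕1⊕0⊕1⊕0⊕1 = 1
s2: b2⊕b3⊕b6⊕b7⊕b10⊕b11⊕b14⊕b15⊕b18⊕b19⊕b22⊕b23⊕b26⊕b27⊕b30⊕b31 = 0⊕0⊕0⊕1⊕1⊕1⊕0⊕1⊕1⊕1⊕1⊕1⊕0⊕1⊕1⊕1 = 1
s4: b4⊕b5⊕b6⊕b7⊕b12⊕b13⊕b14⊕b15⊕b20⊕b21⊕b22⊕b23⊕b28⊕b29⊕b30⊕b31 = 1⊕0⊕0⊕1⊕1⊕1⊕0⊕1⊕0⊕1⊕1⊕1⊕0⊕0⊕1⊕1 = 0
s8: b8⊕b9⊕b10⊕b11⊕b12⊕b13⊕b14⊕b15⊕b24⊕b25⊕b26⊕b27⊕b28⊕b29⊕b30⊕b31 = 1⊕1⊕1⊕1⊕1⊕1⊕0⊕1⊕0⊕0⊕0⊕1⊕0⊕0⊕1⊕1 = 0
s16: b16⊕b17⊕b18⊕b19⊕b20⊕b21⊕b22⊕b23⊕b24⊕b25⊕b26⊕b27⊕b28⊕b29⊕b30⊕b31 = 1⊕0⊕1⊕1⊕0⊕1⊕1⊕1⊕0⊕0⊕0⊕1⊕0⊕0⊕1⊕1 = 1
Syndrome (s16...s1) = 10011 → position 19.
Flip bit 19: corrected codeword = 1001001111111011010011100010011
Data bits at positions 3,5,6,7,9,10,11,12,13,14,15,17,18,19,20,21,22,23,24,25,26,27,28,29,30,31: 00011111101010011100010011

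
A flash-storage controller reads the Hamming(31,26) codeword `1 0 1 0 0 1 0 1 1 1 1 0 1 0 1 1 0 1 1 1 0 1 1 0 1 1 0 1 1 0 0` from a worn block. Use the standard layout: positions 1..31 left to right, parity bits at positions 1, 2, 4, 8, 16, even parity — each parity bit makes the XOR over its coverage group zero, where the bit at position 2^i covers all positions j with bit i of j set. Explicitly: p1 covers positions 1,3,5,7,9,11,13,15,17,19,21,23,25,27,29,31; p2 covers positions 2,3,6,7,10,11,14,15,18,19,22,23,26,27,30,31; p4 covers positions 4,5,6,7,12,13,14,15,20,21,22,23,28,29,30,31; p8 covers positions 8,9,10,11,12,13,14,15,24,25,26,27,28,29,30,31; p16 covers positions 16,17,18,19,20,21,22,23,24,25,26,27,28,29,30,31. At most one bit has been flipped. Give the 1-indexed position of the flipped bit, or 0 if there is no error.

s1: b1⊕b3⊕b5⊕b7⊕b9⊕b11⊕b13⊕b15⊕b17⊕b19⊕b21⊕b23⊕b25⊕b27⊕b29⊕b31 = 1⊕1⊕0⊕0⊕1⊕1⊕1⊕1⊕0⊕1⊕0⊕1⊕1⊕0⊕1⊕0 = 0
s2: b2⊕b3⊕b6⊕b7⊕b10⊕b11⊕b14⊕b15⊕b18⊕b19⊕b22⊕b23⊕b26⊕b27⊕b30⊕b31 = 0⊕1⊕1⊕0⊕1⊕1⊕0⊕1⊕1⊕1⊕1⊕1⊕1⊕0⊕0⊕0 = 0
s4: b4⊕b5⊕b6⊕b7⊕b12⊕b13⊕b14⊕b15⊕b20⊕b21⊕b22⊕b23⊕b28⊕b29⊕b30⊕b31 = 0⊕0⊕1⊕0⊕0⊕1⊕0⊕1⊕1⊕0⊕1⊕1⊕1⊕1⊕0⊕0 = 0
s8: b8⊕b9⊕b10⊕b11⊕b12⊕b13⊕b14⊕b15⊕b24⊕b25⊕b26⊕b27⊕b28⊕b29⊕b30⊕b31 = 1⊕1⊕1⊕1⊕0⊕1⊕0⊕1⊕0⊕1⊕1⊕0⊕1⊕1⊕0⊕0 = 0
s16: b16⊕b17⊕b18⊕b19⊕b20⊕b21⊕b22⊕b23⊕b24⊕b25⊕b26⊕b27⊕b28⊕b29⊕b30⊕b31 = 1⊕0⊕1⊕1⊕1⊕0⊕1⊕1⊕0⊕1⊕1⊕0⊕1⊕1⊕0⊕0 = 0
Syndrome (s16...s1) = 00000 → position 0 (no error).

0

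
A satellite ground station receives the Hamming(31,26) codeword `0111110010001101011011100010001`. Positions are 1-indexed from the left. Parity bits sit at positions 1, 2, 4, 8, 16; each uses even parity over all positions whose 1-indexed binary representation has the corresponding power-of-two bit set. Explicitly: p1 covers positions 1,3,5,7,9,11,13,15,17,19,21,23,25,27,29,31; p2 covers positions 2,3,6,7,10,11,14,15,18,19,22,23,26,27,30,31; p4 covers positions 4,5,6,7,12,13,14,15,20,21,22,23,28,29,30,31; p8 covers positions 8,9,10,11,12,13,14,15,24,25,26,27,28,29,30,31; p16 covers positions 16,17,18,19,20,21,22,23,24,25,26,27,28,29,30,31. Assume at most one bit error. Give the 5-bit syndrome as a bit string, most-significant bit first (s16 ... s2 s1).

s1: b1⊕b3⊕b5⊕b7⊕b9⊕b11⊕b13⊕b15⊕b17⊕b19⊕b21⊕b23⊕b25⊕b27⊕b29⊕b31 = 0⊕1⊕1⊕0⊕1⊕0⊕1⊕0⊕0⊕1⊕1⊕1⊕0⊕1⊕0⊕1 = 1
s2: b2⊕b3⊕b6⊕b7⊕b10⊕b11⊕b14⊕b15⊕b18⊕b19⊕b22⊕b23⊕b26⊕b27⊕b30⊕b31 = 1⊕1⊕1⊕0⊕0⊕0⊕1⊕0⊕1⊕1⊕1⊕1⊕0⊕1⊕0⊕1 = 0
s4: b4⊕b5⊕b6⊕b7⊕b12⊕b13⊕b14⊕b15⊕b20⊕b21⊕b22⊕b23⊕b28⊕b29⊕b30⊕b31 = 1⊕1⊕1⊕0⊕0⊕1⊕1⊕0⊕0⊕1⊕1⊕1⊕0⊕0⊕0⊕1 = 1
s8: b8⊕b9⊕b10⊕b11⊕b12⊕b13⊕b14⊕b15⊕b24⊕b25⊕b26⊕b27⊕b28⊕b29⊕b30⊕b31 = 0⊕1⊕0⊕0⊕0⊕1⊕1⊕0⊕0⊕0⊕0⊕1⊕0⊕0⊕0⊕1 = 1
s16: b16⊕b17⊕b18⊕b19⊕b20⊕b21⊕b22⊕b23⊕b24⊕b25⊕b26⊕b27⊕b28⊕b29⊕b30⊕b31 = 1⊕0⊕1⊕1⊕0⊕1⊕1⊕1⊕0⊕0⊕0⊕1⊕0⊕0⊕0⊕1 = 0
Syndrome (s16...s1) = 01101 → position 13.

01101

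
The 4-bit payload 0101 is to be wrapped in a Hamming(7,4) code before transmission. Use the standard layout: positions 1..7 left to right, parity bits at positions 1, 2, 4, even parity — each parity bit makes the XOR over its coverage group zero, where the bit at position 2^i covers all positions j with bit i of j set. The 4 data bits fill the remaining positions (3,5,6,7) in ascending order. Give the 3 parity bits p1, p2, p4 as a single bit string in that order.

Place data bits at non-power-of-two positions: b3=0, b5=1, b6=0, b7=1.
p1 = XOR of data positions {3,5,7} = 0⊕1⊕1 = 0
p2 = XOR of data positions {3,6,7} = 0⊕0⊕1 = 1
p4 = XOR of data positions {5,6,7} = 1⊕0⊕1 = 0
Parity bits p1,p2,p4 = 010

010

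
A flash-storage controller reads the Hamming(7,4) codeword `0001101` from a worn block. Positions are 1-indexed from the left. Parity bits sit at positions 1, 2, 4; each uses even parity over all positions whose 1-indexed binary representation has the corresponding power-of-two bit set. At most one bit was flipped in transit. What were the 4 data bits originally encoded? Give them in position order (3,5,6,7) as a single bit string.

0111

s1: b1⊕b3⊕b5⊕b7 = 0⊕0⊕1⊕1 = 0
s2: b2⊕b3⊕b6⊕b7 = 0⊕0⊕0⊕1 = 1
s4: b4⊕b5⊕b6⊕b7 = 1⊕1⊕0⊕1 = 1
Syndrome (s4...s1) = 110 → position 6.
Flip bit 6: corrected codeword = 0001111
Data bits at positions 3,5,6,7: 0111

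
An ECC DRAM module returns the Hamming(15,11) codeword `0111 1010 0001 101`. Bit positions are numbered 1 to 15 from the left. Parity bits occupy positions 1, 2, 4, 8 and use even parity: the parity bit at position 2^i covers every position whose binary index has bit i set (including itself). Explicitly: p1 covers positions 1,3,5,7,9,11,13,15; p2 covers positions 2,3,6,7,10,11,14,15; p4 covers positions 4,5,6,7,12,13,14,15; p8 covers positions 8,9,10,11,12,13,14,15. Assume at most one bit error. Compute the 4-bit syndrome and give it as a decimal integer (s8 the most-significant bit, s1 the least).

s1: b1⊕b3⊕b5⊕b7⊕b9⊕b11⊕b13⊕b15 = 0⊕1⊕1⊕1⊕0⊕0⊕1⊕1 = 1
s2: b2⊕b3⊕b6⊕b7⊕b10⊕b11⊕b14⊕b15 = 1⊕1⊕0⊕1⊕0⊕0⊕0⊕1 = 0
s4: b4⊕b5⊕b6⊕b7⊕b12⊕b13⊕b14⊕b15 = 1⊕1⊕0⊕1⊕1⊕1⊕0⊕1 = 0
s8: b8⊕b9⊕b10⊕b11⊕b12⊕b13⊕b14⊕b15 = 0⊕0⊕0⊕0⊕1⊕1⊕0⊕1 = 1
Syndrome (s8...s1) = 1001 → position 9.

9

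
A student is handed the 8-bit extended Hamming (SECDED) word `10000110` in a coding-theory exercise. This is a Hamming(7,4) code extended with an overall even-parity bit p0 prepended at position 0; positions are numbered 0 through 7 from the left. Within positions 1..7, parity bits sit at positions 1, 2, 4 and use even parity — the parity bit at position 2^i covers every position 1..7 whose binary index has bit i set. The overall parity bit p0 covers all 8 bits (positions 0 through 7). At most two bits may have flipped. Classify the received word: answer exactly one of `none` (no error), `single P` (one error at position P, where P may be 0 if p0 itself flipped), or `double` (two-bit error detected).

single 3

s1: b1⊕b3⊕b5⊕b7 = 0⊕0⊕1⊕0 = 1
s2: b2⊕b3⊕b6⊕b7 = 0⊕0⊕1⊕0 = 1
s4: b4⊕b5⊕b6⊕b7 = 0⊕1⊕1⊕0 = 0
Syndrome (s4...s1) = 011 → position 3.
Overall parity (XOR of all 8 bits, including p0): 1⊕0⊕0⊕0⊕0⊕1⊕1⊕0 = 1
Overall=1, syndrome position=3 → single-bit error at position 3.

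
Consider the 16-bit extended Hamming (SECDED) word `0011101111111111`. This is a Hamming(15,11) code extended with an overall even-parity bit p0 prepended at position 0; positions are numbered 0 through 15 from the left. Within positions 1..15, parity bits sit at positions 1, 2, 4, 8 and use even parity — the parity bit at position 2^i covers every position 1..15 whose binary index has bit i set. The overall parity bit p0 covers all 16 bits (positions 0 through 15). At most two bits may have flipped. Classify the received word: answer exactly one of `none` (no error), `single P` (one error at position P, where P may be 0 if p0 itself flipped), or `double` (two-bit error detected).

single 4

s1: b1⊕b3⊕b5⊕b7⊕b9⊕b11⊕b13⊕b15 = 0⊕1⊕0⊕1⊕1⊕1⊕1⊕1 = 0
s2: b2⊕b3⊕b6⊕b7⊕b10⊕b11⊕b14⊕b15 = 1⊕1⊕1⊕1⊕1⊕1⊕1⊕1 = 0
s4: b4⊕b5⊕b6⊕b7⊕b12⊕b13⊕b14⊕b15 = 1⊕0⊕1⊕1⊕1⊕1⊕1⊕1 = 1
s8: b8⊕b9⊕b10⊕b11⊕b12⊕b13⊕b14⊕b15 = 1⊕1⊕1⊕1⊕1⊕1⊕1⊕1 = 0
Syndrome (s8...s1) = 0100 → position 4.
Overall parity (XOR of all 16 bits, including p0): 0⊕0⊕1⊕1⊕1⊕0⊕1⊕1⊕1⊕1⊕1⊕1⊕1⊕1⊕1⊕1 = 1
Overall=1, syndrome position=4 → single-bit error at position 4.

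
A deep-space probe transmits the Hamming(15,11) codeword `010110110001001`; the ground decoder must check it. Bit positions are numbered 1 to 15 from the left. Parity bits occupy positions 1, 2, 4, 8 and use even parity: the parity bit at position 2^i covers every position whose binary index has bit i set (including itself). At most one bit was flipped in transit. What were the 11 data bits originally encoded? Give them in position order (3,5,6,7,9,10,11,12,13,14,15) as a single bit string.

s1: b1⊕b3⊕b5⊕b7⊕b9⊕b11⊕b13⊕b15 = 0⊕0⊕1⊕1⊕0⊕0⊕0⊕1 = 1
s2: b2⊕b3⊕b6⊕b7⊕b10⊕b11⊕b14⊕b15 = 1⊕0⊕0⊕1⊕0⊕0⊕0⊕1 = 1
s4: b4⊕b5⊕b6⊕b7⊕b12⊕b13⊕b14⊕b15 = 1⊕1⊕0⊕1⊕1⊕0⊕0⊕1 = 1
s8: b8⊕b9⊕b10⊕b11⊕b12⊕b13⊕b14⊕b15 = 1⊕0⊕0⊕0⊕1⊕0⊕0⊕1 = 1
Syndrome (s8...s1) = 1111 → position 15.
Flip bit 15: corrected codeword = 010110110001000
Data bits at positions 3,5,6,7,9,10,11,12,13,14,15: 01010001000

01010001000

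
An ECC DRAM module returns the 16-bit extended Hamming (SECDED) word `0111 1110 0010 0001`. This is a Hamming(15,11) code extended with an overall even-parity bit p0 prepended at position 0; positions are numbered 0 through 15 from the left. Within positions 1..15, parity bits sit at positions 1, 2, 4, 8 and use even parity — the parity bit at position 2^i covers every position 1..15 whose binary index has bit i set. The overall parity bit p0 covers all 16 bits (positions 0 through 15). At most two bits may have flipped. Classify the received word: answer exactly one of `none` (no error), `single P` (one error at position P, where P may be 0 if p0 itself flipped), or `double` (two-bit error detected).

double

s1: b1⊕b3⊕b5⊕b7⊕b9⊕b11⊕b13⊕b15 = 1⊕1⊕1⊕0⊕0⊕0⊕0⊕1 = 0
s2: b2⊕b3⊕b6⊕b7⊕b10⊕b11⊕b14⊕b15 = 1⊕1⊕1⊕0⊕1⊕0⊕0⊕1 = 1
s4: b4⊕b5⊕b6⊕b7⊕b12⊕b13⊕b14⊕b15 = 1⊕1⊕1⊕0⊕0⊕0⊕0⊕1 = 0
s8: b8⊕b9⊕b10⊕b11⊕b12⊕b13⊕b14⊕b15 = 0⊕0⊕1⊕0⊕0⊕0⊕0⊕1 = 0
Syndrome (s8...s1) = 0010 → position 2.
Overall parity (XOR of all 16 bits, including p0): 0⊕1⊕1⊕1⊕1⊕1⊕1⊕0⊕0⊕0⊕1⊕0⊕0⊕0⊕0⊕1 = 0
Overall=0, syndrome position=2 → double-bit error detected (uncorrectable).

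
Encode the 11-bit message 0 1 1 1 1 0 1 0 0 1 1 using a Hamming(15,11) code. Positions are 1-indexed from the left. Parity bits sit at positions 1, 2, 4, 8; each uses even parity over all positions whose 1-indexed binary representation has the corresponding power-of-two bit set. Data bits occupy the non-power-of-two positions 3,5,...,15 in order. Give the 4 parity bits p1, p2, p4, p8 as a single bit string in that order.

Place data bits at non-power-of-two positions: b3=0, b5=1, b6=1, b7=1, b9=1, b10=0, b11=1, b12=0, b13=0, b14=1, b15=1.
p1 = XOR of data positions {3,5,7,9,11,13,15} = 0⊕1⊕1⊕1⊕1⊕0⊕1 = 1
p2 = XOR of data positions {3,6,7,10,11,14,15} = 0⊕1⊕1⊕0⊕1⊕1⊕1 = 1
p4 = XOR of data positions {5,6,7,12,13,14,15} = 1⊕1⊕1⊕0⊕0⊕1⊕1 = 1
p8 = XOR of data positions {9,10,11,12,13,14,15} = 1⊕0⊕1⊕0⊕0⊕1⊕1 = 0
Parity bits p1,p2,p4,p8 = 1110

1110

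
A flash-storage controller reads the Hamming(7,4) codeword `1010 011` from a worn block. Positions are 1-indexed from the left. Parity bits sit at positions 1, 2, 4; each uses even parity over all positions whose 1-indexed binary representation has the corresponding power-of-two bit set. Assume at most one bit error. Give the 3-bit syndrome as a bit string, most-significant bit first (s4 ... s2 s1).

011

s1: b1⊕b3⊕b5⊕b7 = 1⊕1⊕0⊕1 = 1
s2: b2⊕b3⊕b6⊕b7 = 0⊕1⊕1⊕1 = 1
s4: b4⊕b5⊕b6⊕b7 = 0⊕0⊕1⊕1 = 0
Syndrome (s4...s1) = 011 → position 3.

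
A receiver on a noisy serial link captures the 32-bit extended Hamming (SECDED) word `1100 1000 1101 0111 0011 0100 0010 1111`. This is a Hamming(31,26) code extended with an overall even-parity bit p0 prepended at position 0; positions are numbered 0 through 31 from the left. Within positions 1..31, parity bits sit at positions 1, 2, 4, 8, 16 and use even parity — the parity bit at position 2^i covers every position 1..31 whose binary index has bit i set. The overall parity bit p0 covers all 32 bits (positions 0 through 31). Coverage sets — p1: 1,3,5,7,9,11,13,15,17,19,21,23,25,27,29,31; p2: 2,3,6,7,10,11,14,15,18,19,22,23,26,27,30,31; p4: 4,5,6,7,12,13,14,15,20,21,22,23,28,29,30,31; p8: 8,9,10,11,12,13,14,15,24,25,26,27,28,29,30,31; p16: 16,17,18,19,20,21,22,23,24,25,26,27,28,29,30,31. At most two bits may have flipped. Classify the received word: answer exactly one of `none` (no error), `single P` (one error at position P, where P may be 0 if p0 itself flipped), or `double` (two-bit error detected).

single 13

s1: b1⊕b3⊕b5⊕b7⊕b9⊕b11⊕b13⊕b15⊕b17⊕b19⊕b21⊕b23⊕b25⊕b27⊕b29⊕b31 = 1⊕0⊕0⊕0⊕1⊕1⊕1⊕1⊕0⊕1⊕1⊕0⊕0⊕0⊕1⊕1 = 1
s2: b2⊕b3⊕b6⊕b7⊕b10⊕b11⊕b14⊕b15⊕b18⊕b19⊕b22⊕b23⊕b26⊕b27⊕b30⊕b31 = 0⊕0⊕0⊕0⊕0⊕1⊕1⊕1⊕1⊕1⊕0⊕0⊕1⊕0⊕1⊕1 = 0
s4: b4⊕b5⊕b6⊕b7⊕b12⊕b13⊕b14⊕b15⊕b20⊕b21⊕b22⊕b23⊕b28⊕b29⊕b30⊕b31 = 1⊕0⊕0⊕0⊕0⊕1⊕1⊕1⊕0⊕1⊕0⊕0⊕1⊕1⊕1⊕1 = 1
s8: b8⊕b9⊕b10⊕b11⊕b12⊕b13⊕b14⊕b15⊕b24⊕b25⊕b26⊕b27⊕b28⊕b29⊕b30⊕b31 = 1⊕1⊕0⊕1⊕0⊕1⊕1⊕1⊕0⊕0⊕1⊕0⊕1⊕1⊕1⊕1 = 1
s16: b16⊕b17⊕b18⊕b19⊕b20⊕b21⊕b22⊕b23⊕b24⊕b25⊕b26⊕b27⊕b28⊕b29⊕b30⊕b31 = 0⊕0⊕1⊕1⊕0⊕1⊕0⊕0⊕0⊕0⊕1⊕0⊕1⊕1⊕1⊕1 = 0
Syndrome (s16...s1) = 01101 → position 13.
Overall parity (XOR of all 32 bits, including p0): 1⊕1⊕0⊕0⊕1⊕0⊕0⊕0⊕1⊕1⊕0⊕1⊕0⊕1⊕1⊕1⊕0⊕0⊕1⊕1⊕0⊕1⊕0⊕0⊕0⊕0⊕1⊕0⊕1⊕1⊕1⊕1 = 1
Overall=1, syndrome position=13 → single-bit error at position 13.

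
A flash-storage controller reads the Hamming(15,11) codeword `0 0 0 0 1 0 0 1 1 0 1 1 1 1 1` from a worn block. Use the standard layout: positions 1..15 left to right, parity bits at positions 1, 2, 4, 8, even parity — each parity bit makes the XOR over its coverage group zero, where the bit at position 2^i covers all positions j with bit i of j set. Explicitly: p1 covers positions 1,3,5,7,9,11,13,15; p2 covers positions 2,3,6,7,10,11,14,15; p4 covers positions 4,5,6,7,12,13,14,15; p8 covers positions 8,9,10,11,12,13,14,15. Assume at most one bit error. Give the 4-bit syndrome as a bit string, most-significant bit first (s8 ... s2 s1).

1111

s1: b1⊕b3⊕b5⊕b7⊕b9⊕b11⊕b13⊕b15 = 0⊕0⊕1⊕0⊕1⊕1⊕1⊕1 = 1
s2: b2⊕b3⊕b6⊕b7⊕b10⊕b11⊕b14⊕b15 = 0⊕0⊕0⊕0⊕0⊕1⊕1⊕1 = 1
s4: b4⊕b5⊕b6⊕b7⊕b12⊕b13⊕b14⊕b15 = 0⊕1⊕0⊕0⊕1⊕1⊕1⊕1 = 1
s8: b8⊕b9⊕b10⊕b11⊕b12⊕b13⊕b14⊕b15 = 1⊕1⊕0⊕1⊕1⊕1⊕1⊕1 = 1
Syndrome (s8...s1) = 1111 → position 15.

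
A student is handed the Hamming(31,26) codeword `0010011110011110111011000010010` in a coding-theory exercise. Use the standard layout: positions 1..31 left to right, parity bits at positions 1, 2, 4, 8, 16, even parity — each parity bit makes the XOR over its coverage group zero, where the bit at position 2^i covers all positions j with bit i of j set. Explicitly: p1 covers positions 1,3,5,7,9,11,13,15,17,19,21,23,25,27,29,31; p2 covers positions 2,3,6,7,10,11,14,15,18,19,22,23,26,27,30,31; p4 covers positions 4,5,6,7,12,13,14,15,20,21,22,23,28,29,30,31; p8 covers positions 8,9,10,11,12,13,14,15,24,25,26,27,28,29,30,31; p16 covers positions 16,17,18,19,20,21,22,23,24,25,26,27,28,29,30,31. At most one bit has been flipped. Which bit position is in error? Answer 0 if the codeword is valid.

s1: b1⊕b3⊕b5⊕b7⊕b9⊕b11⊕b13⊕b15⊕b17⊕b19⊕b21⊕b23⊕b25⊕b27⊕b29⊕b31 = 0⊕1⊕0⊕1⊕1⊕0⊕1⊕1⊕1⊕1⊕1⊕0⊕0⊕1⊕0⊕0 = 1
s2: b2⊕b3⊕b6⊕b7⊕b10⊕b11⊕b14⊕b15⊕b18⊕b19⊕b22⊕b23⊕b26⊕b27⊕b30⊕b31 = 0⊕1⊕1⊕1⊕0⊕0⊕1⊕1⊕1⊕1⊕1⊕0⊕0⊕1⊕1⊕0 = 0
s4: b4⊕b5⊕b6⊕b7⊕b12⊕b13⊕b14⊕b15⊕b20⊕b21⊕b22⊕b23⊕b28⊕b29⊕b30⊕b31 = 0⊕0⊕1⊕1⊕1⊕1⊕1⊕1⊕0⊕1⊕1⊕0⊕0⊕0⊕1⊕0 = 1
s8: b8⊕b9⊕b10⊕b11⊕b12⊕b13⊕b14⊕b15⊕b24⊕b25⊕b26⊕b27⊕b28⊕b29⊕b30⊕b31 = 1⊕1⊕0⊕0⊕1⊕1⊕1⊕1⊕0⊕0⊕0⊕1⊕0⊕0⊕1⊕0 = 0
s16: b16⊕b17⊕b18⊕b19⊕b20⊕b21⊕b22⊕b23⊕b24⊕b25⊕b26⊕b27⊕b28⊕b29⊕b30⊕b31 = 0⊕1⊕1⊕1⊕0⊕1⊕1⊕0⊕0⊕0⊕0⊕1⊕0⊕0⊕1⊕0 = 1
Syndrome (s16...s1) = 10101 → position 21.

21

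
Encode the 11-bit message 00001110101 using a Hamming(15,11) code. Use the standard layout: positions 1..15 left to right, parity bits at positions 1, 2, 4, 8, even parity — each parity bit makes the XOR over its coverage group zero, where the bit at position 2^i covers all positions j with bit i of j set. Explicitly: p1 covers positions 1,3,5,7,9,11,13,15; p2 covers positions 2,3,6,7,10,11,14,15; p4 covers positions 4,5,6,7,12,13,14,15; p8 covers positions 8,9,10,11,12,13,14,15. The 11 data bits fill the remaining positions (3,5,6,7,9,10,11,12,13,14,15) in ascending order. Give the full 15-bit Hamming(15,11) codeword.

Place data bits at non-power-of-two positions: b3=0, b5=0, b6=0, b7=0, b9=1, b10=1, b11=1, b12=0, b13=1, b14=0, b15=1.
p1 = XOR of data positions {3,5,7,9,11,13,15} = 0⊕0⊕0⊕1⊕1⊕1⊕1 = 0
p2 = XOR of data positions {3,6,7,10,11,14,15} = 0⊕0⊕0⊕1⊕1⊕0⊕1 = 1
p4 = XOR of data positions {5,6,7,12,13,14,15} = 0⊕0⊕0⊕0⊕1⊕0⊕1 = 0
p8 = XOR of data positions {9,10,11,12,13,14,15} = 1⊕1⊕1⊕0⊕1⊕0⊕1 = 1
Codeword b1..b15 = 010000011110101

010000011110101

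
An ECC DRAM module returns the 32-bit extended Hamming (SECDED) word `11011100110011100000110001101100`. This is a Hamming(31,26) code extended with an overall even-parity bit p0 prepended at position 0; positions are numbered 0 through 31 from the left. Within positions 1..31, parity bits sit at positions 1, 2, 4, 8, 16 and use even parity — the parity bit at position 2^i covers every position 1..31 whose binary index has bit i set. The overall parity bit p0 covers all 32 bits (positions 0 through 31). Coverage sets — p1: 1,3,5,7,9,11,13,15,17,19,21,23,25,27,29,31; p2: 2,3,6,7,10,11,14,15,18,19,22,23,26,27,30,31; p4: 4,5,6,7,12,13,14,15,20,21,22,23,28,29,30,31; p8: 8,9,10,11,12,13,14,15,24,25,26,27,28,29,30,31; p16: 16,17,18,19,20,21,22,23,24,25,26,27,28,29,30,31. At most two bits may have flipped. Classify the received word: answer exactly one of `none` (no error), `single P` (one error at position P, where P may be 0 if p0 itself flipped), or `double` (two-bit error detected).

double

s1: b1⊕b3⊕b5⊕b7⊕b9⊕b11⊕b13⊕b15⊕b17⊕b19⊕b21⊕b23⊕b25⊕b27⊕b29⊕b31 = 1⊕1⊕1⊕0⊕1⊕0⊕1⊕0⊕0⊕0⊕1⊕0⊕1⊕0⊕1⊕0 = 0
s2: b2⊕b3⊕b6⊕b7⊕b10⊕b11⊕b14⊕b15⊕b18⊕b19⊕b22⊕b23⊕b26⊕b27⊕b30⊕b31 = 0⊕1⊕0⊕0⊕0⊕0⊕1⊕0⊕0⊕0⊕0⊕0⊕1⊕0⊕0⊕0 = 1
s4: b4⊕b5⊕b6⊕b7⊕b12⊕b13⊕b14⊕b15⊕b20⊕b21⊕b22⊕b23⊕b28⊕b29⊕b30⊕b31 = 1⊕1⊕0⊕0⊕1⊕1⊕1⊕0⊕1⊕1⊕0⊕0⊕1⊕1⊕0⊕0 = 1
s8: b8⊕b9⊕b10⊕b11⊕b12⊕b13⊕b14⊕b15⊕b24⊕b25⊕b26⊕b27⊕b28⊕b29⊕b30⊕b31 = 1⊕1⊕0⊕0⊕1⊕1⊕1⊕0⊕0⊕1⊕1⊕0⊕1⊕1⊕0⊕0 = 1
s16: b16⊕b17⊕b18⊕b19⊕b20⊕b21⊕b22⊕b23⊕b24⊕b25⊕b26⊕b27⊕b28⊕b29⊕b30⊕b31 = 0⊕0⊕0⊕0⊕1⊕1⊕0⊕0⊕0⊕1⊕1⊕0⊕1⊕1⊕0⊕0 = 0
Syndrome (s16...s1) = 01110 → position 14.
Overall parity (XOR of all 32 bits, including p0): 1⊕1⊕0⊕1⊕1⊕1⊕0⊕0⊕1⊕1⊕0⊕0⊕1⊕1⊕1⊕0⊕0⊕0⊕0⊕0⊕1⊕1⊕0⊕0⊕0⊕1⊕1⊕0⊕1⊕1⊕0⊕0 = 0
Overall=0, syndrome position=14 → double-bit error detected (uncorrectable).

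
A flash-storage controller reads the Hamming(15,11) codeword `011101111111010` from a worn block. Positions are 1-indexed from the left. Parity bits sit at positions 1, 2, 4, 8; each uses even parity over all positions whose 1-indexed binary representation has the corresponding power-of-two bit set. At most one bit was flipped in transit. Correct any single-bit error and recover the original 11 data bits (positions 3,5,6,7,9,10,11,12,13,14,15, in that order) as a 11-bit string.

s1: b1⊕b3⊕b5⊕b7⊕b9⊕b11⊕b13⊕b15 = 0⊕1⊕0⊕1⊕1⊕1⊕0⊕0 = 0
s2: b2⊕b3⊕b6⊕b7⊕b10⊕b11⊕b14⊕b15 = 1⊕1⊕1⊕1⊕1⊕1⊕1⊕0 = 1
s4: b4⊕b5⊕b6⊕b7⊕b12⊕b13⊕b14⊕b15 = 1⊕0⊕1⊕1⊕1⊕0⊕1⊕0 = 1
s8: b8⊕b9⊕b10⊕b11⊕b12⊕b13⊕b14⊕b15 = 1⊕1⊕1⊕1⊕1⊕0⊕1⊕0 = 0
Syndrome (s8...s1) = 0110 → position 6.
Flip bit 6: corrected codeword = 011100111111010
Data bits at positions 3,5,6,7,9,10,11,12,13,14,15: 10011111010

10011111010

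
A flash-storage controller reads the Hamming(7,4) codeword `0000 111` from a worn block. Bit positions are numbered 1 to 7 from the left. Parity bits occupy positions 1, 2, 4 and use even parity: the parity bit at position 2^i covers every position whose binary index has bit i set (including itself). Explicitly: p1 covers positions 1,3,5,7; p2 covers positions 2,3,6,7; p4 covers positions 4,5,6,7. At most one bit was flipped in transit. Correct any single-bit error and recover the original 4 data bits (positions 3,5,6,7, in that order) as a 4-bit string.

s1: b1⊕b3⊕b5⊕b7 = 0⊕0⊕1⊕1 = 0
s2: b2⊕b3⊕b6⊕b7 = 0⊕0⊕1⊕1 = 0
s4: b4⊕b5⊕b6⊕b7 = 0⊕1⊕1⊕1 = 1
Syndrome (s4...s1) = 100 → position 4.
Flip bit 4: corrected codeword = 0001111
Data bits at positions 3,5,6,7: 0111

0111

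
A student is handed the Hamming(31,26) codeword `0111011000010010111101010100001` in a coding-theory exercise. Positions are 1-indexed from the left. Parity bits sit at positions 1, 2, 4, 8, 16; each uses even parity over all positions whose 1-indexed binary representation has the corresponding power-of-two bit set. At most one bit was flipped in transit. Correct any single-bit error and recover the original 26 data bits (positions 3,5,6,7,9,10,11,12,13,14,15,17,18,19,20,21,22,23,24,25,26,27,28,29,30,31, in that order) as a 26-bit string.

s1: b1⊕b3⊕b5⊕b7⊕b9⊕b11⊕b13⊕b15⊕b17⊕b19⊕b21⊕b23⊕b25⊕b27⊕b29⊕b31 = 0⊕1⊕0⊕1⊕0⊕0⊕0⊕1⊕1⊕1⊕0⊕0⊕0⊕0⊕0⊕1 = 0
s2: b2⊕b3⊕b6⊕b7⊕b10⊕b11⊕b14⊕b15⊕b18⊕b19⊕b22⊕b23⊕b26⊕b27⊕b30⊕b31 = 1⊕1⊕1⊕1⊕0⊕0⊕0⊕1⊕1⊕1⊕1⊕0⊕1⊕0⊕0⊕1 = 0
s4: b4⊕b5⊕b6⊕b7⊕b12⊕b13⊕b14⊕b15⊕b20⊕b21⊕b22⊕b23⊕b28⊕b29⊕b30⊕b31 = 1⊕0⊕1⊕1⊕1⊕0⊕0⊕1⊕1⊕0⊕1⊕0⊕0⊕0⊕0⊕1 = 0
s8: b8⊕b9⊕b10⊕b11⊕b12⊕b13⊕b14⊕b15⊕b24⊕b25⊕b26⊕b27⊕b28⊕b29⊕b30⊕b31 = 0⊕0⊕0⊕0⊕1⊕0⊕0⊕1⊕1⊕0⊕1⊕0⊕0⊕0⊕0⊕1 = 1
s16: b16⊕b17⊕b18⊕b19⊕b20⊕b21⊕b22⊕b23⊕b24⊕b25⊕b26⊕b27⊕b28⊕b29⊕b30⊕b31 = 0⊕1⊕1⊕1⊕1⊕0⊕1⊕0⊕1⊕0⊕1⊕0⊕0⊕0⊕0⊕1 = 0
Syndrome (s16...s1) = 01000 → position 8.
Flip bit 8: corrected codeword = 0111011100010010111101010100001
Data bits at positions 3,5,6,7,9,10,11,12,13,14,15,17,18,19,20,21,22,23,24,25,26,27,28,29,30,31: 10110001001111101010100001

10110001001111101010100001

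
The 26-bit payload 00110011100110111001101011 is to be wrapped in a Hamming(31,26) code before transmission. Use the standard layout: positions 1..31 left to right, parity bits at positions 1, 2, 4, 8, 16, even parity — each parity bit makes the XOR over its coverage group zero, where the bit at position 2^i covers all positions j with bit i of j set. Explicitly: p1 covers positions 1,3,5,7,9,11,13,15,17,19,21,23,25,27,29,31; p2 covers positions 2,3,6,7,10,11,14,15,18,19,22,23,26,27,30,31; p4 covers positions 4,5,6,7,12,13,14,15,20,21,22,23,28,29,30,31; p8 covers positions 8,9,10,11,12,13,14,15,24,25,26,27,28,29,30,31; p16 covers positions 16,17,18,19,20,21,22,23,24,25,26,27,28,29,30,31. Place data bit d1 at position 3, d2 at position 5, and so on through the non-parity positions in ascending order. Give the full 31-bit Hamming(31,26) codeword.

Place data bits at non-power-of-two positions: b3=0, b5=0, b6=1, b7=1, b9=0, b10=0, b11=1, b12=1, b13=1, b14=0, b15=0, b17=1, b18=1, b19=0, b20=1, b21=1, b22=1, b23=0, b24=0, b25=1, b26=1, b27=0, b28=1, b29=0, b30=1, b31=1.
p1 = XOR of data positions {3,5,7,9,11,13,15,17,19,21,23,25,27,29,31} = 0⊕0⊕1⊕0⊕1⊕1⊕0⊕1⊕0⊕1⊕0⊕1⊕0⊕0⊕1 = 1
p2 = XOR of data positions {3,6,7,10,11,14,15,18,19,22,23,26,27,30,31} = 0⊕1⊕1⊕0⊕1⊕0⊕0⊕1⊕0⊕1⊕0⊕1⊕0⊕1⊕1 = 0
p4 = XOR of data positions {5,6,7,12,13,14,15,20,21,22,23,28,29,30,31} = 0⊕1⊕1⊕1⊕1⊕0⊕0⊕1⊕1⊕1⊕0⊕1⊕0⊕1⊕1 = 0
p8 = XOR of data positions {9,10,11,12,13,14,15,24,25,26,27,28,29,30,31} = 0⊕0⊕1⊕1⊕1⊕0⊕0⊕0⊕1⊕1⊕0⊕1⊕0⊕1⊕1 = 0
p16 = XOR of data positions {17,18,19,20,21,22,23,24,25,26,27,28,29,30,31} = 1⊕1⊕0⊕1⊕1⊕1⊕0⊕0⊕1⊕1⊕0⊕1⊕0⊕1⊕1 = 0
Codeword b1..b31 = 1000011000111000110111001101011

1000011000111000110111001101011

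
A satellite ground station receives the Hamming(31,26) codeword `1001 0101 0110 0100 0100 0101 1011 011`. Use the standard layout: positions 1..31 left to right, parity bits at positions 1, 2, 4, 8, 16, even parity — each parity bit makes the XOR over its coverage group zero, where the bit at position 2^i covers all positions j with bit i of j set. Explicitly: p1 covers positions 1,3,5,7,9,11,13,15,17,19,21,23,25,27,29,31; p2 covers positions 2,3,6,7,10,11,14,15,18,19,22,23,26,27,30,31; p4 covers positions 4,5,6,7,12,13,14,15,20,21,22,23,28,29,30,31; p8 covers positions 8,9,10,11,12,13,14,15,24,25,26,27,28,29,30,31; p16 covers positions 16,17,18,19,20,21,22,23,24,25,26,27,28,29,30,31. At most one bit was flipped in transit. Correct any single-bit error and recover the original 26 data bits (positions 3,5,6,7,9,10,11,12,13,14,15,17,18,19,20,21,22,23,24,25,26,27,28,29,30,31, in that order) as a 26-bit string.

s1: b1⊕b3⊕b5⊕b7⊕b9⊕b11⊕b13⊕b15⊕b17⊕b19⊕b21⊕b23⊕b25⊕b27⊕b29⊕b31 = 1⊕0⊕0⊕0⊕0⊕1⊕0⊕0⊕0⊕0⊕0⊕0⊕1⊕1⊕0⊕1 = 1
s2: b2⊕b3⊕b6⊕b7⊕b10⊕b11⊕b14⊕b15⊕b18⊕b19⊕b22⊕b23⊕b26⊕b27⊕b30⊕b31 = 0⊕0⊕1⊕0⊕1⊕1⊕1⊕0⊕1⊕0⊕1⊕0⊕0⊕1⊕1⊕1 = 1
s4: b4⊕b5⊕b6⊕b7⊕b12⊕b13⊕b14⊕b15⊕b20⊕b21⊕b22⊕b23⊕b28⊕b29⊕b30⊕b31 = 1⊕0⊕1⊕0⊕0⊕0⊕1⊕0⊕0⊕0⊕1⊕0⊕1⊕0⊕1⊕1 = 1
s8: b8⊕b9⊕b10⊕b11⊕b12⊕b13⊕b14⊕b15⊕b24⊕b25⊕b26⊕b27⊕b28⊕b29⊕b30⊕b31 = 1⊕0⊕1⊕1⊕0⊕0⊕1⊕0⊕1⊕1⊕0⊕1⊕1⊕0⊕1⊕1 = 0
s16: b16⊕b17⊕b18⊕b19⊕b20⊕b21⊕b22⊕b23⊕b24⊕b25⊕b26⊕b27⊕b28⊕b29⊕b30⊕b31 = 0⊕0⊕1⊕0⊕0⊕0⊕1⊕0⊕1⊕1⊕0⊕1⊕1⊕0⊕1⊕1 = 0
Syndrome (s16...s1) = 00111 → position 7.
Flip bit 7: corrected codeword = 1001011101100100010001011011011
Data bits at positions 3,5,6,7,9,10,11,12,13,14,15,17,18,19,20,21,22,23,24,25,26,27,28,29,30,31: 00110110010010001011011011

00110110010010001011011011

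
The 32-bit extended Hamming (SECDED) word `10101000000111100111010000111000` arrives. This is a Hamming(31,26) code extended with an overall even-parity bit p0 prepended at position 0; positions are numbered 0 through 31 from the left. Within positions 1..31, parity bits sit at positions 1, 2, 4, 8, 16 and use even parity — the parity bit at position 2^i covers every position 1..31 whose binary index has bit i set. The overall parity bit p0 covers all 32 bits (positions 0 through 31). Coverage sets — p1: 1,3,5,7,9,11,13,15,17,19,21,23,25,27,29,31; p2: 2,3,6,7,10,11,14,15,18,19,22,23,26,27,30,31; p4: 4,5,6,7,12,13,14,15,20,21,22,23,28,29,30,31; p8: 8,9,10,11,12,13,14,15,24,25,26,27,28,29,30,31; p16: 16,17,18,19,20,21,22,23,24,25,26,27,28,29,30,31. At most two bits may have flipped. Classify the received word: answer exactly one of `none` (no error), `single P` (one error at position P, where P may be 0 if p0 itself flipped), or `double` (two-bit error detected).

s1: b1⊕b3⊕b5⊕b7⊕b9⊕b11⊕b13⊕b15⊕b17⊕b19⊕b21⊕b23⊕b25⊕b27⊕b29⊕b31 = 0⊕0⊕0⊕0⊕0⊕1⊕1⊕0⊕1⊕1⊕1⊕0⊕0⊕1⊕0⊕0 = 0
s2: b2⊕b3⊕b6⊕b7⊕b10⊕b11⊕b14⊕b15⊕b18⊕b19⊕b22⊕b23⊕b26⊕b27⊕b30⊕b31 = 1⊕0⊕0⊕0⊕0⊕1⊕1⊕0⊕1⊕1⊕0⊕0⊕1⊕1⊕0⊕0 = 1
s4: b4⊕b5⊕b6⊕b7⊕b12⊕b13⊕b14⊕b15⊕b20⊕b21⊕b22⊕b23⊕b28⊕b29⊕b30⊕b31 = 1⊕0⊕0⊕0⊕1⊕1⊕1⊕0⊕0⊕1⊕0⊕0⊕1⊕0⊕0⊕0 = 0
s8: b8⊕b9⊕b10⊕b11⊕b12⊕b13⊕b14⊕b15⊕b24⊕b25⊕b26⊕b27⊕b28⊕b29⊕b30⊕b31 = 0⊕0⊕0⊕1⊕1⊕1⊕1⊕0⊕0⊕0⊕1⊕1⊕1⊕0⊕0⊕0 = 1
s16: b16⊕b17⊕b18⊕b19⊕b20⊕b21⊕b22⊕b23⊕b24⊕b25⊕b26⊕b27⊕b28⊕b29⊕b30⊕b31 = 0⊕1⊕1⊕1⊕0⊕1⊕0⊕0⊕0⊕0⊕1⊕1⊕1⊕0⊕0⊕0 = 1
Syndrome (s16...s1) = 11010 → position 26.
Overall parity (XOR of all 32 bits, including p0): 1⊕0⊕1⊕0⊕1⊕0⊕0⊕0⊕0⊕0⊕0⊕1⊕1⊕1⊕1⊕0⊕0⊕1⊕1⊕1⊕0⊕1⊕0⊕0⊕0⊕0⊕1⊕1⊕1⊕0⊕0⊕0 = 0
Overall=0, syndrome position=26 → double-bit error detected (uncorrectable).

double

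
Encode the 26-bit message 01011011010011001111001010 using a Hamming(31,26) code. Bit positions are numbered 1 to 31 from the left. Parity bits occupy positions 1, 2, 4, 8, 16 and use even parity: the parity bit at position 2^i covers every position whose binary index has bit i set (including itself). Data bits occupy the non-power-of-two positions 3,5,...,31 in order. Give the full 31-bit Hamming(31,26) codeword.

1000101010110100011001111001010

Place data bits at non-power-of-two positions: b3=0, b5=1, b6=0, b7=1, b9=1, b10=0, b11=1, b12=1, b13=0, b14=1, b15=0, b17=0, b18=1, b19=1, b20=0, b21=0, b22=1, b23=1, b24=1, b25=1, b26=0, b27=0, b28=1, b29=0, b30=1, b31=0.
p1 = XOR of data positions {3,5,7,9,11,13,15,17,19,21,23,25,27,29,31} = 0⊕1⊕1⊕1⊕1⊕0⊕0⊕0⊕1⊕0⊕1⊕1⊕0⊕0⊕0 = 1
p2 = XOR of data positions {3,6,7,10,11,14,15,18,19,22,23,26,27,30,31} = 0⊕0⊕1⊕0⊕1⊕1⊕0⊕1⊕1⊕1⊕1⊕0⊕0⊕1⊕0 = 0
p4 = XOR of data positions {5,6,7,12,13,14,15,20,21,22,23,28,29,30,31} = 1⊕0⊕1⊕1⊕0⊕1⊕0⊕0⊕0⊕1⊕1⊕1⊕0⊕1⊕0 = 0
p8 = XOR of data positions {9,10,11,12,13,14,15,24,25,26,27,28,29,30,31} = 1⊕0⊕1⊕1⊕0⊕1⊕0⊕1⊕1⊕0⊕0⊕1⊕0⊕1⊕0 = 0
p16 = XOR of data positions {17,18,19,20,21,22,23,24,25,26,27,28,29,30,31} = 0⊕1⊕1⊕0⊕0⊕1⊕1⊕1⊕1⊕0⊕0⊕1⊕0⊕1⊕0 = 0
Codeword b1..b31 = 1000101010110100011001111001010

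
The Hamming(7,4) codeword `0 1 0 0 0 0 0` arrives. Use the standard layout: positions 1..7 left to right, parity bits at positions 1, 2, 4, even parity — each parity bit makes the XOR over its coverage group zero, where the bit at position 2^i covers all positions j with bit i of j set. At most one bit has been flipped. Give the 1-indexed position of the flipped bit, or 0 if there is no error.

s1: b1⊕b3⊕b5⊕b7 = 0⊕0⊕0⊕0 = 0
s2: b2⊕b3⊕b6⊕b7 = 1⊕0⊕0⊕0 = 1
s4: b4⊕b5⊕b6⊕b7 = 0⊕0⊕0⊕0 = 0
Syndrome (s4...s1) = 010 → position 2.

2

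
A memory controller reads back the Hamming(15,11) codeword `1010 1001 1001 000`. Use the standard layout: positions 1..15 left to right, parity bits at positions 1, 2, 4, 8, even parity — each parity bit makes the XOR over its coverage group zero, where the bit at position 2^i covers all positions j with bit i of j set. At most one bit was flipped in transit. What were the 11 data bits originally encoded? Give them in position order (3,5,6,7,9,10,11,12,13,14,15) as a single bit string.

s1: b1⊕b3⊕b5⊕b7⊕b9⊕b11⊕b13⊕b15 = 1⊕1⊕1⊕0⊕1⊕0⊕0⊕0 = 0
s2: b2⊕b3⊕b6⊕b7⊕b10⊕b11⊕b14⊕b15 = 0⊕1⊕0⊕0⊕0⊕0⊕0⊕0 = 1
s4: b4⊕b5⊕b6⊕b7⊕b12⊕b13⊕b14⊕b15 = 0⊕1⊕0⊕0⊕1⊕0⊕0⊕0 = 0
s8: b8⊕b9⊕b10⊕b11⊕b12⊕b13⊕b14⊕b15 = 1⊕1⊕0⊕0⊕1⊕0⊕0⊕0 = 1
Syndrome (s8...s1) = 1010 → position 10.
Flip bit 10: corrected codeword = 101010011101000
Data bits at positions 3,5,6,7,9,10,11,12,13,14,15: 11001101000

11001101000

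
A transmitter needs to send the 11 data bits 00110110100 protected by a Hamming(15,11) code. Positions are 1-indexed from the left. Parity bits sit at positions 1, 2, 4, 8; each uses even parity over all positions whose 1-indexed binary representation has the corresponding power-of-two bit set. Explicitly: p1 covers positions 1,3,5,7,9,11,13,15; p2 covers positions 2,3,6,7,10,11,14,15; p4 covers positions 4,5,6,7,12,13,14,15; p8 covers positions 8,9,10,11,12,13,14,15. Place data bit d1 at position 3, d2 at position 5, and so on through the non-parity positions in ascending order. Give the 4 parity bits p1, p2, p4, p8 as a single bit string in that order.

Place data bits at non-power-of-two positions: b3=0, b5=0, b6=1, b7=1, b9=0, b10=1, b11=1, b12=0, b13=1, b14=0, b15=0.
p1 = XOR of data positions {3,5,7,9,11,13,15} = 0⊕0⊕1⊕0⊕1⊕1⊕0 = 1
p2 = XOR of data positions {3,6,7,10,11,14,15} = 0⊕1⊕1⊕1⊕1⊕0⊕0 = 0
p4 = XOR of data positions {5,6,7,12,13,14,15} = 0⊕1⊕1⊕0⊕1⊕0⊕0 = 1
p8 = XOR of data positions {9,10,11,12,13,14,15} = 0⊕1⊕1⊕0⊕1⊕0⊕0 = 1
Parity bits p1,p2,p4,p8 = 1011

1011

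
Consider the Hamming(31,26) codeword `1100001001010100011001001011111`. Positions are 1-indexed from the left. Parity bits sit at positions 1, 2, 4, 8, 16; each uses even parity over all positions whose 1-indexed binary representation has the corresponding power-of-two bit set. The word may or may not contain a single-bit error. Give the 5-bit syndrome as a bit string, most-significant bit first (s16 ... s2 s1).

s1: b1⊕b3⊕b5⊕b7⊕b9⊕b11⊕b13⊕b15⊕b17⊕b19⊕b21⊕b23⊕b25⊕b27⊕b29⊕b31 = 1⊕0⊕0⊕1⊕0⊕0⊕0⊕0⊕0⊕1⊕0⊕0⊕1⊕1⊕1⊕1 = 1
s2: b2⊕b3⊕b6⊕b7⊕b10⊕b11⊕b14⊕b15⊕b18⊕b19⊕b22⊕b23⊕b26⊕b27⊕b30⊕b31 = 1⊕0⊕0⊕1⊕1⊕0⊕1⊕0⊕1⊕1⊕1⊕0⊕0⊕1⊕1⊕1 = 0
s4: b4⊕b5⊕b6⊕b7⊕b12⊕b13⊕b14⊕b15⊕b20⊕b21⊕b22⊕b23⊕b28⊕b29⊕b30⊕b31 = 0⊕0⊕0⊕1⊕1⊕0⊕1⊕0⊕0⊕0⊕1⊕0⊕1⊕1⊕1⊕1 = 0
s8: b8⊕b9⊕b10⊕b11⊕b12⊕b13⊕b14⊕b15⊕b24⊕b25⊕b26⊕b27⊕b28⊕b29⊕b30⊕b31 = 0⊕0⊕1⊕0⊕1⊕0⊕1⊕0⊕0⊕1⊕0⊕1⊕1⊕1⊕1⊕1 = 1
s16: b16⊕b17⊕b18⊕b19⊕b20⊕b21⊕b22⊕b23⊕b24⊕b25⊕b26⊕b27⊕b28⊕b29⊕b30⊕b31 = 0⊕0⊕1⊕1⊕0⊕0⊕1⊕0⊕0⊕1⊕0⊕1⊕1⊕1⊕1⊕1 = 1
Syndrome (s16...s1) = 11001 → position 25.

11001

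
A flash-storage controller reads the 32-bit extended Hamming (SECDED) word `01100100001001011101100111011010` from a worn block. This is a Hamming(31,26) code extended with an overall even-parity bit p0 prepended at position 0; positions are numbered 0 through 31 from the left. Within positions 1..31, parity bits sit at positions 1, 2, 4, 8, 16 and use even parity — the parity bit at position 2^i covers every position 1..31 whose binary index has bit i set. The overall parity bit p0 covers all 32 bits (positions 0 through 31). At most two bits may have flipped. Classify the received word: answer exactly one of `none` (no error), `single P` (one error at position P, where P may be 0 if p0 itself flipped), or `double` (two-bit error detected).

double

s1: b1⊕b3⊕b5⊕b7⊕b9⊕b11⊕b13⊕b15⊕b17⊕b19⊕b21⊕b23⊕b25⊕b27⊕b29⊕b31 = 1⊕0⊕1⊕0⊕0⊕0⊕1⊕1⊕1⊕1⊕0⊕1⊕1⊕1⊕0⊕0 = 1
s2: b2⊕b3⊕b6⊕b7⊕b10⊕b11⊕b14⊕b15⊕b18⊕b19⊕b22⊕b23⊕b26⊕b27⊕b30⊕b31 = 1⊕0⊕0⊕0⊕1⊕0⊕0⊕1⊕0⊕1⊕0⊕1⊕0⊕1⊕1⊕0 = 1
s4: b4⊕b5⊕b6⊕b7⊕b12⊕b13⊕b14⊕b15⊕b20⊕b21⊕b22⊕b23⊕b28⊕b29⊕b30⊕b31 = 0⊕1⊕0⊕0⊕0⊕1⊕0⊕1⊕1⊕0⊕0⊕1⊕1⊕0⊕1⊕0 = 1
s8: b8⊕b9⊕b10⊕b11⊕b12⊕b13⊕b14⊕b15⊕b24⊕b25⊕b26⊕b27⊕b28⊕b29⊕b30⊕b31 = 0⊕0⊕1⊕0⊕0⊕1⊕0⊕1⊕1⊕1⊕0⊕1⊕1⊕0⊕1⊕0 = 0
s16: b16⊕b17⊕b18⊕b19⊕b20⊕b21⊕b22⊕b23⊕b24⊕b25⊕b26⊕b27⊕b28⊕b29⊕b30⊕b31 = 1⊕1⊕0⊕1⊕1⊕0⊕0⊕1⊕1⊕1⊕0⊕1⊕1⊕0⊕1⊕0 = 0
Syndrome (s16...s1) = 00111 → position 7.
Overall parity (XOR of all 32 bits, including p0): 0⊕1⊕1⊕0⊕0⊕1⊕0⊕0⊕0⊕0⊕1⊕0⊕0⊕1⊕0⊕1⊕1⊕1⊕0⊕1⊕1⊕0⊕0⊕1⊕1⊕1⊕0⊕1⊕1⊕0⊕1⊕0 = 0
Overall=0, syndrome position=7 → double-bit error detected (uncorrectable).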